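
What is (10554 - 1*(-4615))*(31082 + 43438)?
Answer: 1130393880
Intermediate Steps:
(10554 - 1*(-4615))*(31082 + 43438) = (10554 + 4615)*74520 = 15169*74520 = 1130393880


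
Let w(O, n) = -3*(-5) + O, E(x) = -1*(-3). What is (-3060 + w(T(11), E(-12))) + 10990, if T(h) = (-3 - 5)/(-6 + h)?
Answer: 39717/5 ≈ 7943.4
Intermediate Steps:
E(x) = 3
T(h) = -8/(-6 + h)
w(O, n) = 15 + O
(-3060 + w(T(11), E(-12))) + 10990 = (-3060 + (15 - 8/(-6 + 11))) + 10990 = (-3060 + (15 - 8/5)) + 10990 = (-3060 + 67/5) + 10990 = -15233/5 + 10990 = 39717/5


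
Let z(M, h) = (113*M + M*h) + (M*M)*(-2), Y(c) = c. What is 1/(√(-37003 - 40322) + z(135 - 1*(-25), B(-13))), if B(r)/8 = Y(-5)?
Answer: -7904/312381545 - I*√3093/312381545 ≈ -2.5302e-5 - 1.7803e-7*I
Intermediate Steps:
B(r) = -40 (B(r) = 8*(-5) = -40)
z(M, h) = -2*M² + 113*M + M*h (z(M, h) = (113*M + M*h) + M²*(-2) = (113*M + M*h) - 2*M² = -2*M² + 113*M + M*h)
1/(√(-37003 - 40322) + z(135 - 1*(-25), B(-13))) = 1/(√(-37003 - 40322) + (135 - 1*(-25))*(113 - 40 - 2*(135 - 1*(-25)))) = 1/(√(-77325) + (135 + 25)*(113 - 40 - 2*(135 + 25))) = 1/(5*I*√3093 + 160*(113 - 40 - 2*160)) = 1/(5*I*√3093 + 160*(113 - 40 - 320)) = 1/(5*I*√3093 + 160*(-247)) = 1/(5*I*√3093 - 39520) = 1/(-39520 + 5*I*√3093)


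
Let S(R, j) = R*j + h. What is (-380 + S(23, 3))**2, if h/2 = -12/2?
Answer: 104329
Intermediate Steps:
h = -12 (h = 2*(-12/2) = 2*(-12*1/2) = 2*(-6) = -12)
S(R, j) = -12 + R*j (S(R, j) = R*j - 12 = -12 + R*j)
(-380 + S(23, 3))**2 = (-380 + (-12 + 23*3))**2 = (-380 + (-12 + 69))**2 = (-380 + 57)**2 = (-323)**2 = 104329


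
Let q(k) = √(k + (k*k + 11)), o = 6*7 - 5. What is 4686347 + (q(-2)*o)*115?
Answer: 4686347 + 4255*√13 ≈ 4.7017e+6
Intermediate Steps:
o = 37 (o = 42 - 5 = 37)
q(k) = √(11 + k + k²) (q(k) = √(k + (k² + 11)) = √(k + (11 + k²)) = √(11 + k + k²))
4686347 + (q(-2)*o)*115 = 4686347 + (√(11 - 2 + (-2)²)*37)*115 = 4686347 + (√(11 - 2 + 4)*37)*115 = 4686347 + (√13*37)*115 = 4686347 + (37*√13)*115 = 4686347 + 4255*√13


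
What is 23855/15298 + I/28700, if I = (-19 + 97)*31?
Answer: 90203633/54881575 ≈ 1.6436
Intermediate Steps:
I = 2418 (I = 78*31 = 2418)
23855/15298 + I/28700 = 23855/15298 + 2418/28700 = 23855*(1/15298) + 2418*(1/28700) = 23855/15298 + 1209/14350 = 90203633/54881575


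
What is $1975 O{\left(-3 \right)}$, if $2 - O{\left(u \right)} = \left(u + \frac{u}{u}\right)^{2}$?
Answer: $-3950$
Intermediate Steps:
$O{\left(u \right)} = 2 - \left(1 + u\right)^{2}$ ($O{\left(u \right)} = 2 - \left(u + \frac{u}{u}\right)^{2} = 2 - \left(u + 1\right)^{2} = 2 - \left(1 + u\right)^{2}$)
$1975 O{\left(-3 \right)} = 1975 \left(2 - \left(1 - 3\right)^{2}\right) = 1975 \left(2 - \left(-2\right)^{2}\right) = 1975 \left(2 - 4\right) = 1975 \left(-2\right) = -3950$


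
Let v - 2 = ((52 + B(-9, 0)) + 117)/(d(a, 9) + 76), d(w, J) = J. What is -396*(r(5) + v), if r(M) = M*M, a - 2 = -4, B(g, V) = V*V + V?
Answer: -975744/85 ≈ -11479.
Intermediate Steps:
B(g, V) = V + V**2 (B(g, V) = V**2 + V = V + V**2)
a = -2 (a = 2 - 4 = -2)
r(M) = M**2
v = 339/85 (v = 2 + ((52 + 0*(1 + 0)) + 117)/(9 + 76) = 2 + ((52 + 0*1) + 117)/85 = 2 + ((52 + 0) + 117)*(1/85) = 2 + (52 + 117)*(1/85) = 2 + 169*(1/85) = 2 + 169/85 = 339/85 ≈ 3.9882)
-396*(r(5) + v) = -396*(5**2 + 339/85) = -396*(25 + 339/85) = -396*2464/85 = -975744/85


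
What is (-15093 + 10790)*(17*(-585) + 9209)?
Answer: 3167008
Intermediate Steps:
(-15093 + 10790)*(17*(-585) + 9209) = -4303*(-9945 + 9209) = -4303*(-736) = 3167008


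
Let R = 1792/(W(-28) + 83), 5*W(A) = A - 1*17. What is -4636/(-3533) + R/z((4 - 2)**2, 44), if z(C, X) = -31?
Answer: 2151924/4052351 ≈ 0.53103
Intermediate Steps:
W(A) = -17/5 + A/5 (W(A) = (A - 1*17)/5 = (A - 17)/5 = (-17 + A)/5 = -17/5 + A/5)
R = 896/37 (R = 1792/((-17/5 + (1/5)*(-28)) + 83) = 1792/((-17/5 - 28/5) + 83) = 1792/(-9 + 83) = 1792/74 = 1792*(1/74) = 896/37 ≈ 24.216)
-4636/(-3533) + R/z((4 - 2)**2, 44) = -4636/(-3533) + (896/37)/(-31) = -4636*(-1/3533) + (896/37)*(-1/31) = 4636/3533 - 896/1147 = 2151924/4052351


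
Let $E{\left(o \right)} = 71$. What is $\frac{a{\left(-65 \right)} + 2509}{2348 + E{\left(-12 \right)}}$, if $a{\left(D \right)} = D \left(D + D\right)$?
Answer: $\frac{10959}{2419} \approx 4.5304$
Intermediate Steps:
$a{\left(D \right)} = 2 D^{2}$ ($a{\left(D \right)} = D 2 D = 2 D^{2}$)
$\frac{a{\left(-65 \right)} + 2509}{2348 + E{\left(-12 \right)}} = \frac{2 \left(-65\right)^{2} + 2509}{2348 + 71} = \frac{2 \cdot 4225 + 2509}{2419} = \left(8450 + 2509\right) \frac{1}{2419} = 10959 \cdot \frac{1}{2419} = \frac{10959}{2419}$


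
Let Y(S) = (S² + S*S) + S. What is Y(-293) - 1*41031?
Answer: 130374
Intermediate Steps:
Y(S) = S + 2*S² (Y(S) = (S² + S²) + S = 2*S² + S = S + 2*S²)
Y(-293) - 1*41031 = -293*(1 + 2*(-293)) - 1*41031 = -293*(1 - 586) - 41031 = -293*(-585) - 41031 = 171405 - 41031 = 130374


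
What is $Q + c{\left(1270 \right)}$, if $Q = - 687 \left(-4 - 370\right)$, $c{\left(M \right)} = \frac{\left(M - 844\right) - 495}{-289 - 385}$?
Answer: $\frac{173176281}{674} \approx 2.5694 \cdot 10^{5}$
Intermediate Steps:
$c{\left(M \right)} = \frac{1339}{674} - \frac{M}{674}$ ($c{\left(M \right)} = \frac{\left(-844 + M\right) - 495}{-674} = \left(-1339 + M\right) \left(- \frac{1}{674}\right) = \frac{1339}{674} - \frac{M}{674}$)
$Q = 256938$ ($Q = \left(-687\right) \left(-374\right) = 256938$)
$Q + c{\left(1270 \right)} = 256938 + \left(\frac{1339}{674} - \frac{635}{337}\right) = 256938 + \frac{69}{674} = \frac{173176281}{674}$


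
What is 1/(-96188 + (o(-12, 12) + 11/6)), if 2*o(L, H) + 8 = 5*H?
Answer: -6/576961 ≈ -1.0399e-5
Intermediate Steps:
o(L, H) = -4 + 5*H/2 (o(L, H) = -4 + (5*H)/2 = -4 + 5*H/2)
1/(-96188 + (o(-12, 12) + 11/6)) = 1/(-96188 + ((-4 + (5/2)*12) + 11/6)) = 1/(-96188 + ((-4 + 30) + 11*(⅙))) = 1/(-96188 + (26 + 11/6)) = 1/(-96188 + 167/6) = 1/(-576961/6) = -6/576961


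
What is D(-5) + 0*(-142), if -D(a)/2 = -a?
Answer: -10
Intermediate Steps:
D(a) = 2*a (D(a) = -(-2)*a = 2*a)
D(-5) + 0*(-142) = 2*(-5) + 0*(-142) = -10 + 0 = -10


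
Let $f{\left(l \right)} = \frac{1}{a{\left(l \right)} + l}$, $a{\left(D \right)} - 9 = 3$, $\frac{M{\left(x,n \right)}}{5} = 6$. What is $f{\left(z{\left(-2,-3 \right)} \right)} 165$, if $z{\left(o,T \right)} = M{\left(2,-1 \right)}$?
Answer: $\frac{55}{14} \approx 3.9286$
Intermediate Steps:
$M{\left(x,n \right)} = 30$ ($M{\left(x,n \right)} = 5 \cdot 6 = 30$)
$z{\left(o,T \right)} = 30$
$a{\left(D \right)} = 12$ ($a{\left(D \right)} = 9 + 3 = 12$)
$f{\left(l \right)} = \frac{1}{12 + l}$
$f{\left(z{\left(-2,-3 \right)} \right)} 165 = \frac{1}{12 + 30} \cdot 165 = \frac{1}{42} \cdot 165 = \frac{55}{14}$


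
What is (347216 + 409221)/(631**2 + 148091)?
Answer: 756437/546252 ≈ 1.3848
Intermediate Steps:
(347216 + 409221)/(631**2 + 148091) = 756437/(398161 + 148091) = 756437/546252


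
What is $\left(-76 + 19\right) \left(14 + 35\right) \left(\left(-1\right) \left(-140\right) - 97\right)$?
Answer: $-120099$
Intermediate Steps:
$\left(-76 + 19\right) \left(14 + 35\right) \left(\left(-1\right) \left(-140\right) - 97\right) = \left(-57\right) 49 \left(140 - 97\right) = \left(-2793\right) 43 = -120099$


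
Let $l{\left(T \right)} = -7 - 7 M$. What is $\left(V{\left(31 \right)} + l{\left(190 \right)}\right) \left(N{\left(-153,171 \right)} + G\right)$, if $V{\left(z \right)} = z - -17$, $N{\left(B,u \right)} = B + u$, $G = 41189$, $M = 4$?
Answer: $535691$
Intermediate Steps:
$l{\left(T \right)} = -35$ ($l{\left(T \right)} = -7 - 28 = -35$)
$V{\left(z \right)} = 17 + z$ ($V{\left(z \right)} = z + 17 = 17 + z$)
$\left(V{\left(31 \right)} + l{\left(190 \right)}\right) \left(N{\left(-153,171 \right)} + G\right) = \left(\left(17 + 31\right) - 35\right) \left(\left(-153 + 171\right) + 41189\right) = \left(48 - 35\right) \left(18 + 41189\right) = 13 \cdot 41207 = 535691$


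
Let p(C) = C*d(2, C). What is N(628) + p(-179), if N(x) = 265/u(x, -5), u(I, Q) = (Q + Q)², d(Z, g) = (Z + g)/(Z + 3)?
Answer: 25357/4 ≈ 6339.3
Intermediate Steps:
d(Z, g) = (Z + g)/(3 + Z)
u(I, Q) = 4*Q² (u(I, Q) = (2*Q)² = 4*Q²)
p(C) = C*(⅖ + C/5) (p(C) = C*((2 + C)/(3 + 2)) = C*((2 + C)/5) = C*(⅖ + C/5))
N(x) = 53/20 (N(x) = 265/((4*(-5)²)) = 265/((4*25)) = 265/100 = 265*(1/100) = 53/20)
N(628) + p(-179) = 53/20 + (⅕)*(-179)*(2 - 179) = 53/20 + (⅕)*(-179)*(-177) = 53/20 + 31683/5 = 25357/4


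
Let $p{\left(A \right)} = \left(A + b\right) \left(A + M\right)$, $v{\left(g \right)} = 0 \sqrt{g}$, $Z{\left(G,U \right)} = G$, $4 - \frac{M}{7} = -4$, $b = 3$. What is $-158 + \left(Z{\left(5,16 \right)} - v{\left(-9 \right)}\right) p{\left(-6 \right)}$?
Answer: $-908$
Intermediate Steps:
$M = 56$ ($M = 28 - -28 = 28 + 28 = 56$)
$v{\left(g \right)} = 0$
$p{\left(A \right)} = \left(3 + A\right) \left(56 + A\right)$ ($p{\left(A \right)} = \left(A + 3\right) \left(A + 56\right) = \left(3 + A\right) \left(56 + A\right)$)
$-158 + \left(Z{\left(5,16 \right)} - v{\left(-9 \right)}\right) p{\left(-6 \right)} = -158 + \left(5 - 0\right) \left(168 + \left(-6\right)^{2} + 59 \left(-6\right)\right) = -158 + \left(5 + 0\right) \left(168 + 36 - 354\right) = -158 + 5 \left(-150\right) = -158 - 750 = -908$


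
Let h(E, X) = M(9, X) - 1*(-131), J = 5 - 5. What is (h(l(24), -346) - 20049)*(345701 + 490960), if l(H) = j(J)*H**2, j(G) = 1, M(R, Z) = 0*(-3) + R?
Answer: -16657083849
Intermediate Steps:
M(R, Z) = R (M(R, Z) = 0 + R = R)
J = 0
l(H) = H**2 (l(H) = 1*H**2 = H**2)
h(E, X) = 140 (h(E, X) = 9 - 1*(-131) = 9 + 131 = 140)
(h(l(24), -346) - 20049)*(345701 + 490960) = (140 - 20049)*(345701 + 490960) = -19909*836661 = -16657083849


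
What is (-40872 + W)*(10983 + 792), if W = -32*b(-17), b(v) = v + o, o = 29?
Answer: -485789400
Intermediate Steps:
b(v) = 29 + v (b(v) = v + 29 = 29 + v)
W = -384 (W = -32*(29 - 17) = -32*12 = -384)
(-40872 + W)*(10983 + 792) = (-40872 - 384)*(10983 + 792) = -41256*11775 = -485789400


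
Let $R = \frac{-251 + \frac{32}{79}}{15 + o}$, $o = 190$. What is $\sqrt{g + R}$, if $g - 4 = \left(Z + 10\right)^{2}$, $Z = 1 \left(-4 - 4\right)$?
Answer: $\frac{\sqrt{1777611785}}{16195} \approx 2.6034$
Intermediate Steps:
$Z = -8$ ($Z = 1 \left(-8\right) = -8$)
$R = - \frac{19797}{16195}$ ($R = \frac{-251 + \frac{32}{79}}{15 + 190} = \frac{-251 + 32 \cdot \frac{1}{79}}{205} = \left(-251 + \frac{32}{79}\right) \frac{1}{205} = \left(- \frac{19797}{79}\right) \frac{1}{205} = - \frac{19797}{16195} \approx -1.2224$)
$g = 8$ ($g = 4 + \left(-8 + 10\right)^{2} = 4 + 2^{2} = 4 + 4 = 8$)
$\sqrt{g + R} = \sqrt{8 - \frac{19797}{16195}} = \sqrt{\frac{109763}{16195}} = \frac{\sqrt{1777611785}}{16195}$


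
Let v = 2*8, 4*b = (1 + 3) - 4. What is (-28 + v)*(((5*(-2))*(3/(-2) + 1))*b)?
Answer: 0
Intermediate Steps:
b = 0 (b = ((1 + 3) - 4)/4 = (4 - 4)/4 = (¼)*0 = 0)
v = 16
(-28 + v)*(((5*(-2))*(3/(-2) + 1))*b) = (-28 + 16)*(((5*(-2))*(3/(-2) + 1))*0) = -12*(-10*(3*(-½) + 1))*0 = -12*(-10*(-3/2 + 1))*0 = -12*(-10*(-½))*0 = -60*0 = -12*0 = 0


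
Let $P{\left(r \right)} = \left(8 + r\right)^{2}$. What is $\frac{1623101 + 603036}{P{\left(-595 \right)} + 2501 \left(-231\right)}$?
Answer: $- \frac{2226137}{233162} \approx -9.5476$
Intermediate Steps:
$\frac{1623101 + 603036}{P{\left(-595 \right)} + 2501 \left(-231\right)} = \frac{1623101 + 603036}{\left(8 - 595\right)^{2} + 2501 \left(-231\right)} = \frac{2226137}{\left(-587\right)^{2} - 577731} = \frac{2226137}{344569 - 577731} = \frac{2226137}{-233162} = 2226137 \left(- \frac{1}{233162}\right) = - \frac{2226137}{233162}$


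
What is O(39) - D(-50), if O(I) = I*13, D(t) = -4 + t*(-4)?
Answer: 311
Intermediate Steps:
D(t) = -4 - 4*t
O(I) = 13*I
O(39) - D(-50) = 13*39 - (-4 - 4*(-50)) = 507 - (-4 + 200) = 507 - 1*196 = 507 - 196 = 311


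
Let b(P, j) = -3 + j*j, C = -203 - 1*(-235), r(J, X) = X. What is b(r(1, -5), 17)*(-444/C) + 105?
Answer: -15453/4 ≈ -3863.3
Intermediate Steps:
C = 32 (C = -203 + 235 = 32)
b(P, j) = -3 + j²
b(r(1, -5), 17)*(-444/C) + 105 = (-3 + 17²)*(-444/32) + 105 = (-3 + 289)*(-444*1/32) + 105 = 286*(-111/8) + 105 = -15873/4 + 105 = -15453/4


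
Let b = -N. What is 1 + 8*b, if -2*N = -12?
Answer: -47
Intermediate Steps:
N = 6 (N = -1/2*(-12) = 6)
b = -6 (b = -1*6 = -6)
1 + 8*b = 1 + 8*(-6) = 1 - 48 = -47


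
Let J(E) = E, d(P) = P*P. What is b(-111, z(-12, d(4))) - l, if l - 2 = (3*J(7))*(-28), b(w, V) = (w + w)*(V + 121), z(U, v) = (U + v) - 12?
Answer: -24500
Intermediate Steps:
d(P) = P**2
z(U, v) = -12 + U + v
b(w, V) = 2*w*(121 + V) (b(w, V) = (2*w)*(121 + V) = 2*w*(121 + V))
l = -586 (l = 2 + (3*7)*(-28) = 2 + 21*(-28) = 2 - 588 = -586)
b(-111, z(-12, d(4))) - l = 2*(-111)*(121 + (-12 - 12 + 4**2)) - 1*(-586) = 2*(-111)*(121 + (-12 - 12 + 16)) + 586 = 2*(-111)*(121 - 8) + 586 = 2*(-111)*113 + 586 = -25086 + 586 = -24500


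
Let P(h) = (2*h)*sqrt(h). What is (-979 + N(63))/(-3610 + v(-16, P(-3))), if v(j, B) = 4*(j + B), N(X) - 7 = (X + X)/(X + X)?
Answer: 1783727/6750002 - 5826*I*sqrt(3)/3375001 ≈ 0.26426 - 0.0029899*I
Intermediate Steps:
P(h) = 2*h**(3/2)
N(X) = 8 (N(X) = 7 + (X + X)/(X + X) = 7 + (2*X)/((2*X)) = 7 + (2*X)*(1/(2*X)) = 7 + 1 = 8)
v(j, B) = 4*B + 4*j (v(j, B) = 4*(B + j) = 4*B + 4*j)
(-979 + N(63))/(-3610 + v(-16, P(-3))) = (-979 + 8)/(-3610 + (4*(2*(-3)**(3/2)) + 4*(-16))) = -971/(-3610 + (4*(2*(-3*I*sqrt(3))) - 64)) = -971/(-3610 + (4*(-6*I*sqrt(3)) - 64)) = -971/(-3610 + (-24*I*sqrt(3) - 64)) = -971/(-3610 + (-64 - 24*I*sqrt(3))) = -971/(-3674 - 24*I*sqrt(3))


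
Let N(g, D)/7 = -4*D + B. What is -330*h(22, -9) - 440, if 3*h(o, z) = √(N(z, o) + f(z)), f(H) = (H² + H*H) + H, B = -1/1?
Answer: -440 - 110*I*√470 ≈ -440.0 - 2384.7*I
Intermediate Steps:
B = -1 (B = -1*1 = -1)
N(g, D) = -7 - 28*D (N(g, D) = 7*(-4*D - 1) = 7*(-1 - 4*D) = -7 - 28*D)
f(H) = H + 2*H² (f(H) = (H² + H²) + H = 2*H² + H = H + 2*H²)
h(o, z) = √(-7 - 28*o + z*(1 + 2*z))/3 (h(o, z) = √((-7 - 28*o) + z*(1 + 2*z))/3 = √(-7 - 28*o + z*(1 + 2*z))/3)
-330*h(22, -9) - 440 = -110*√(-7 - 28*22 - 9*(1 + 2*(-9))) - 440 = -110*√(-7 - 616 - 9*(1 - 18)) - 440 = -110*√(-7 - 616 - 9*(-17)) - 440 = -110*√(-7 - 616 + 153) - 440 = -110*√(-470) - 440 = -110*I*√470 - 440 = -440 - 110*I*√470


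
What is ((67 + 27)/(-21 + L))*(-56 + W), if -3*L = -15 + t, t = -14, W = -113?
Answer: 23829/17 ≈ 1401.7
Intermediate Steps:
L = 29/3 (L = -(-15 - 14)/3 = -⅓*(-29) = 29/3 ≈ 9.6667)
((67 + 27)/(-21 + L))*(-56 + W) = ((67 + 27)/(-21 + 29/3))*(-56 - 113) = (94/(-34/3))*(-169) = (94*(-3/34))*(-169) = -141/17*(-169) = 23829/17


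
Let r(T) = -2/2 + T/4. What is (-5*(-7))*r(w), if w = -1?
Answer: -175/4 ≈ -43.750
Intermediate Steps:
r(T) = -1 + T/4 (r(T) = -2*½ + T*(¼) = -1 + T/4)
(-5*(-7))*r(w) = (-5*(-7))*(-1 + (¼)*(-1)) = 35*(-1 - ¼) = 35*(-5/4) = -175/4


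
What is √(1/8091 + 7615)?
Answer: √55390056434/2697 ≈ 87.264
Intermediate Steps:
√(1/8091 + 7615) = √(61612966/8091) = √55390056434/2697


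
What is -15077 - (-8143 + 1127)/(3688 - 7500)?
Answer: -14370135/953 ≈ -15079.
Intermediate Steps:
-15077 - (-8143 + 1127)/(3688 - 7500) = -15077 - (-7016)/(-3812) = -15077 - (-7016)*(-1)/3812 = -15077 - 1*1754/953 = -15077 - 1754/953 = -14370135/953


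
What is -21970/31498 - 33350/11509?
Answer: -651655515/181255241 ≈ -3.5952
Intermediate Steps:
-21970/31498 - 33350/11509 = -21970*1/31498 - 33350*1/11509 = -10985/15749 - 33350/11509 = -651655515/181255241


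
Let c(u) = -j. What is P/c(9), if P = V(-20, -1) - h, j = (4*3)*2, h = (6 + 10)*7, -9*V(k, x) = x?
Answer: 1007/216 ≈ 4.6620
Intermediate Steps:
V(k, x) = -x/9
h = 112 (h = 16*7 = 112)
j = 24 (j = 12*2 = 24)
c(u) = -24 (c(u) = -1*24 = -24)
P = -1007/9 (P = -1/9*(-1) - 1*112 = 1/9 - 112 = -1007/9 ≈ -111.89)
P/c(9) = -1007/9/(-24) = -1007/9*(-1/24) = 1007/216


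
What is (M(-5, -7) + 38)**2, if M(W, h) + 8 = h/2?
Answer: 2809/4 ≈ 702.25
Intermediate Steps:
M(W, h) = -8 + h/2
(M(-5, -7) + 38)**2 = ((-8 + (1/2)*(-7)) + 38)**2 = ((-8 - 7/2) + 38)**2 = (-23/2 + 38)**2 = (53/2)**2 = 2809/4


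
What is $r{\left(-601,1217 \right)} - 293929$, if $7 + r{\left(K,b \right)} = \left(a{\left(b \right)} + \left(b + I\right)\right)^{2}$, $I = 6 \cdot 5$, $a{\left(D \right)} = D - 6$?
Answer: $5747828$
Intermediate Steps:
$a{\left(D \right)} = -6 + D$ ($a{\left(D \right)} = D - 6 = -6 + D$)
$I = 30$
$r{\left(K,b \right)} = -7 + \left(24 + 2 b\right)^{2}$ ($r{\left(K,b \right)} = -7 + \left(\left(-6 + b\right) + \left(b + 30\right)\right)^{2} = -7 + \left(\left(-6 + b\right) + \left(30 + b\right)\right)^{2} = -7 + \left(24 + 2 b\right)^{2}$)
$r{\left(-601,1217 \right)} - 293929 = \left(-7 + 4 \left(12 + 1217\right)^{2}\right) - 293929 = \left(-7 + 4 \cdot 1229^{2}\right) - 293929 = \left(-7 + 4 \cdot 1510441\right) - 293929 = \left(-7 + 6041764\right) - 293929 = 6041757 - 293929 = 5747828$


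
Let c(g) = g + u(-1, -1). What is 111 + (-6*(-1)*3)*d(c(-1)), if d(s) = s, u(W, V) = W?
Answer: 75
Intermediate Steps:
c(g) = -1 + g (c(g) = g - 1 = -1 + g)
111 + (-6*(-1)*3)*d(c(-1)) = 111 + (-6*(-1)*3)*(-1 - 1) = 111 + (6*3)*(-2) = 111 + 18*(-2) = 111 - 36 = 75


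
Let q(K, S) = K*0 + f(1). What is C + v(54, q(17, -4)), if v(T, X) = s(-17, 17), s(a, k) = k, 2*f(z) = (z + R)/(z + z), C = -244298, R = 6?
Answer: -244281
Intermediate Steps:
f(z) = (6 + z)/(4*z) (f(z) = ((z + 6)/(z + z))/2 = ((6 + z)/((2*z)))/2 = ((6 + z)*(1/(2*z)))/2 = ((6 + z)/(2*z))/2 = (6 + z)/(4*z))
q(K, S) = 7/4 (q(K, S) = K*0 + (1/4)*(6 + 1)/1 = 0 + (1/4)*1*7 = 0 + 7/4 = 7/4)
v(T, X) = 17
C + v(54, q(17, -4)) = -244298 + 17 = -244281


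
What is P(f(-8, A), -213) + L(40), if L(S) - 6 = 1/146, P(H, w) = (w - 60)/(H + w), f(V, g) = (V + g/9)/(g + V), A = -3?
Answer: 3728911/511292 ≈ 7.2931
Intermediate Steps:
f(V, g) = (V + g/9)/(V + g) (f(V, g) = (V + g*(⅑))/(V + g) = (V + g/9)/(V + g))
P(H, w) = (-60 + w)/(H + w)
L(S) = 877/146 (L(S) = 6 + 1/146 = 877/146)
P(f(-8, A), -213) + L(40) = (-60 - 213)/((-8 + (⅑)*(-3))/(-8 - 3) - 213) + 877/146 = -273/((-8 - ⅓)/(-11) - 213) + 877/146 = -273/(-1/11*(-25/3) - 213) + 877/146 = -273/(25/33 - 213) + 877/146 = -273/(-7004/33) + 877/146 = -33/7004*(-273) + 877/146 = 9009/7004 + 877/146 = 3728911/511292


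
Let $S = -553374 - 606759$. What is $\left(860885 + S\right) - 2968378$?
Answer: $-3267626$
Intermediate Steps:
$S = -1160133$ ($S = -553374 - 606759 = -1160133$)
$\left(860885 + S\right) - 2968378 = \left(860885 - 1160133\right) - 2968378 = -299248 - 2968378 = -3267626$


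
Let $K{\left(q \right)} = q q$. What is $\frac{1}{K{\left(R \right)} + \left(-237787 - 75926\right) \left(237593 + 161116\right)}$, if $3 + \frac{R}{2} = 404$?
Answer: $- \frac{1}{125079553313} \approx -7.9949 \cdot 10^{-12}$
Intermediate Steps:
$R = 802$ ($R = -6 + 2 \cdot 404 = -6 + 808 = 802$)
$K{\left(q \right)} = q^{2}$
$\frac{1}{K{\left(R \right)} + \left(-237787 - 75926\right) \left(237593 + 161116\right)} = \frac{1}{802^{2} + \left(-237787 - 75926\right) \left(237593 + 161116\right)} = \frac{1}{643204 - 125080196517} = \frac{1}{-125079553313} = - \frac{1}{125079553313}$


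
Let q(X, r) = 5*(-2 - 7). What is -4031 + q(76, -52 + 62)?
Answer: -4076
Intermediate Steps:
q(X, r) = -45 (q(X, r) = 5*(-9) = -45)
-4031 + q(76, -52 + 62) = -4031 - 45 = -4076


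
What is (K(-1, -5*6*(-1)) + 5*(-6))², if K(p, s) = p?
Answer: 961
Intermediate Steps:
(K(-1, -5*6*(-1)) + 5*(-6))² = (-1 + 5*(-6))² = (-1 - 30)² = (-31)² = 961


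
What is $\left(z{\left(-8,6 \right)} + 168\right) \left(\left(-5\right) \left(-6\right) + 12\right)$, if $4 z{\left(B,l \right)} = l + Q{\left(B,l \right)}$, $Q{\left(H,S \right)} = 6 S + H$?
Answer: $7413$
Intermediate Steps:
$Q{\left(H,S \right)} = H + 6 S$
$z{\left(B,l \right)} = \frac{B}{4} + \frac{7 l}{4}$ ($z{\left(B,l \right)} = \frac{l + \left(B + 6 l\right)}{4} = \frac{B + 7 l}{4} = \frac{B}{4} + \frac{7 l}{4}$)
$\left(z{\left(-8,6 \right)} + 168\right) \left(\left(-5\right) \left(-6\right) + 12\right) = \left(\left(\frac{1}{4} \left(-8\right) + \frac{7}{4} \cdot 6\right) + 168\right) \left(\left(-5\right) \left(-6\right) + 12\right) = \left(\left(-2 + \frac{21}{2}\right) + 168\right) \left(30 + 12\right) = \left(\frac{17}{2} + 168\right) 42 = \frac{353}{2} \cdot 42 = 7413$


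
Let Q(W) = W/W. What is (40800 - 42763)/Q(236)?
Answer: -1963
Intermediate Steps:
Q(W) = 1
(40800 - 42763)/Q(236) = (40800 - 42763)/1 = -1963*1 = -1963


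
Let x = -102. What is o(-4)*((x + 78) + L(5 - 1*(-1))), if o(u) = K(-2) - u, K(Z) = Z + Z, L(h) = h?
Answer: 0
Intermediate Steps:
K(Z) = 2*Z
o(u) = -4 - u (o(u) = 2*(-2) - u = -4 - u)
o(-4)*((x + 78) + L(5 - 1*(-1))) = (-4 - 1*(-4))*((-102 + 78) + (5 - 1*(-1))) = (-4 + 4)*(-24 + (5 + 1)) = 0*(-24 + 6) = 0*(-18) = 0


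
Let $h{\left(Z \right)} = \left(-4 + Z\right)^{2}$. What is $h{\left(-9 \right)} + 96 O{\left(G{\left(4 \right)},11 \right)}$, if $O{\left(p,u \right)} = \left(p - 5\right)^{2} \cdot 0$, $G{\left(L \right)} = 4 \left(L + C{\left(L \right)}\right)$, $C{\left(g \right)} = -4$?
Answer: $169$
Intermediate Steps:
$G{\left(L \right)} = -16 + 4 L$ ($G{\left(L \right)} = 4 \left(L - 4\right) = 4 \left(-4 + L\right) = -16 + 4 L$)
$O{\left(p,u \right)} = 0$ ($O{\left(p,u \right)} = \left(-5 + p\right)^{2} \cdot 0 = 0$)
$h{\left(-9 \right)} + 96 O{\left(G{\left(4 \right)},11 \right)} = \left(-4 - 9\right)^{2} + 96 \cdot 0 = \left(-13\right)^{2} + 0 = 169 + 0 = 169$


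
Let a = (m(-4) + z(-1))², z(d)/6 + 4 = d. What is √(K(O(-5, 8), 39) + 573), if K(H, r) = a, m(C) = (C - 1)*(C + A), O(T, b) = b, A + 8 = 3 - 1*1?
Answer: √973 ≈ 31.193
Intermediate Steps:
A = -6 (A = -8 + (3 - 1*1) = -8 + (3 - 1) = -8 + 2 = -6)
z(d) = -24 + 6*d
m(C) = (-1 + C)*(-6 + C) (m(C) = (C - 1)*(C - 6) = (-1 + C)*(-6 + C))
a = 400 (a = ((6 + (-4)² - 7*(-4)) + (-24 + 6*(-1)))² = ((6 + 16 + 28) + (-24 - 6))² = (50 - 30)² = 20² = 400)
K(H, r) = 400
√(K(O(-5, 8), 39) + 573) = √(400 + 573) = √973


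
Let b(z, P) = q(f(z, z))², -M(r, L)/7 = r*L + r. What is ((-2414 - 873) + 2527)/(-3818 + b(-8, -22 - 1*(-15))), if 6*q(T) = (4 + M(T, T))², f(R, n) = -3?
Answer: -3420/243461 ≈ -0.014047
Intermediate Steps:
M(r, L) = -7*r - 7*L*r (M(r, L) = -7*(r*L + r) = -7*(L*r + r) = -7*(r + L*r) = -7*r - 7*L*r)
q(T) = (4 - 7*T*(1 + T))²/6
b(z, P) = 521284/9 (b(z, P) = ((-4 + 7*(-3)*(1 - 3))²/6)² = ((-4 + 7*(-3)*(-2))²/6)² = ((-4 + 42)²/6)² = ((⅙)*38²)² = ((⅙)*1444)² = (722/3)² = 521284/9)
((-2414 - 873) + 2527)/(-3818 + b(-8, -22 - 1*(-15))) = ((-2414 - 873) + 2527)/(-3818 + 521284/9) = (-3287 + 2527)/(486922/9) = -760*9/486922 = -3420/243461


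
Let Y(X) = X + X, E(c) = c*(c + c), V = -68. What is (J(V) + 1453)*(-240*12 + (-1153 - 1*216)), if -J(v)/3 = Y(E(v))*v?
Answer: -16038432613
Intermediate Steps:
E(c) = 2*c**2 (E(c) = c*(2*c) = 2*c**2)
Y(X) = 2*X
J(v) = -12*v**3 (J(v) = -3*2*(2*v**2)*v = -3*4*v**2*v = -12*v**3)
(J(V) + 1453)*(-240*12 + (-1153 - 1*216)) = (-12*(-68)**3 + 1453)*(-240*12 + (-1153 - 1*216)) = (-12*(-314432) + 1453)*(-2880 + (-1153 - 216)) = (3773184 + 1453)*(-2880 - 1369) = 3774637*(-4249) = -16038432613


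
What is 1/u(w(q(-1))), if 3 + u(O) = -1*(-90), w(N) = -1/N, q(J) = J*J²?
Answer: 1/87 ≈ 0.011494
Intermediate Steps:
q(J) = J³
u(O) = 87 (u(O) = -3 - 1*(-90) = -3 + 90 = 87)
1/u(w(q(-1))) = 1/87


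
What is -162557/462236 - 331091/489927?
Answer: -232683242815/226461896772 ≈ -1.0275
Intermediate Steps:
-162557/462236 - 331091/489927 = -232683242815/226461896772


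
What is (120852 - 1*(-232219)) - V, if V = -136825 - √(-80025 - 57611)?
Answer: 489896 + 2*I*√34409 ≈ 4.899e+5 + 370.99*I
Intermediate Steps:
V = -136825 - 2*I*√34409 (V = -136825 - √(-137636) = -136825 - 2*I*√34409 ≈ -1.3683e+5 - 370.99*I)
(120852 - 1*(-232219)) - V = (120852 - 1*(-232219)) - (-136825 - 2*I*√34409) = (120852 + 232219) + (136825 + 2*I*√34409) = 353071 + (136825 + 2*I*√34409) = 489896 + 2*I*√34409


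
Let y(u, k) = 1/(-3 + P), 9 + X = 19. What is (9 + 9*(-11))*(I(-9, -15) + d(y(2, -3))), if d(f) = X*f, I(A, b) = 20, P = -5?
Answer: -3375/2 ≈ -1687.5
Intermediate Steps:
X = 10 (X = -9 + 19 = 10)
y(u, k) = -⅛ (y(u, k) = 1/(-3 - 5) = 1/(-8) = -⅛)
d(f) = 10*f
(9 + 9*(-11))*(I(-9, -15) + d(y(2, -3))) = (9 + 9*(-11))*(20 + 10*(-⅛)) = (9 - 99)*(20 - 5/4) = -90*75/4 = -3375/2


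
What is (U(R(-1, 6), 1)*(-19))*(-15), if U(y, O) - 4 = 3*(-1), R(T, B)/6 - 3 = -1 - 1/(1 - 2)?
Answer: 285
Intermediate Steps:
R(T, B) = 18 (R(T, B) = 18 + 6*(-1 - 1/(1 - 2)) = 18 + 6*(-1 - 1/(-1)) = 18 + 6*(-1 - 1*(-1)) = 18 + 6*(-1 + 1) = 18 + 6*0 = 18 + 0 = 18)
U(y, O) = 1 (U(y, O) = 4 + 3*(-1) = 4 - 3 = 1)
(U(R(-1, 6), 1)*(-19))*(-15) = (1*(-19))*(-15) = -19*(-15) = 285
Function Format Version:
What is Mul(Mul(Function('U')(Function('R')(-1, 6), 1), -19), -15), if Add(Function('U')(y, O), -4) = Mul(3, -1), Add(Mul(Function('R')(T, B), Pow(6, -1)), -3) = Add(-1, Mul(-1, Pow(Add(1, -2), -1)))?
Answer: 285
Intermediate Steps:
Function('R')(T, B) = 18 (Function('R')(T, B) = Add(18, Mul(6, Add(-1, Mul(-1, Pow(Add(1, -2), -1))))) = Add(18, Mul(6, Add(-1, Mul(-1, Pow(-1, -1))))) = Add(18, Mul(6, Add(-1, Mul(-1, -1)))) = Add(18, Mul(6, Add(-1, 1))) = Add(18, Mul(6, 0)) = Add(18, 0) = 18)
Function('U')(y, O) = 1 (Function('U')(y, O) = Add(4, Mul(3, -1)) = Add(4, -3) = 1)
Mul(Mul(Function('U')(Function('R')(-1, 6), 1), -19), -15) = Mul(Mul(1, -19), -15) = Mul(-19, -15) = 285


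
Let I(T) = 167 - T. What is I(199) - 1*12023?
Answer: -12055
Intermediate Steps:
I(199) - 1*12023 = (167 - 1*199) - 1*12023 = (167 - 199) - 12023 = -32 - 12023 = -12055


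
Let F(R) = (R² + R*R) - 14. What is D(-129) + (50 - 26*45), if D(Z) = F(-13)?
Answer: -796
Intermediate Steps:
F(R) = -14 + 2*R² (F(R) = (R² + R²) - 14 = 2*R² - 14 = -14 + 2*R²)
D(Z) = 324 (D(Z) = -14 + 2*(-13)² = -14 + 2*169 = -14 + 338 = 324)
D(-129) + (50 - 26*45) = 324 + (50 - 26*45) = 324 + (50 - 1170) = 324 - 1120 = -796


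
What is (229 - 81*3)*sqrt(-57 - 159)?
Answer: -84*I*sqrt(6) ≈ -205.76*I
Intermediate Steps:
(229 - 81*3)*sqrt(-57 - 159) = (229 - 243)*sqrt(-216) = -84*I*sqrt(6)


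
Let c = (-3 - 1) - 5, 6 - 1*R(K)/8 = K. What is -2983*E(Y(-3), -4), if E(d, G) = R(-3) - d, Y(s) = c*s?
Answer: -134235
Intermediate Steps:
R(K) = 48 - 8*K
c = -9 (c = -4 - 5 = -9)
Y(s) = -9*s
E(d, G) = 72 - d (E(d, G) = (48 - 8*(-3)) - d = (48 + 24) - d = 72 - d)
-2983*E(Y(-3), -4) = -2983*(72 - (-9)*(-3)) = -2983*(72 - 1*27) = -2983*(72 - 27) = -2983*45 = -134235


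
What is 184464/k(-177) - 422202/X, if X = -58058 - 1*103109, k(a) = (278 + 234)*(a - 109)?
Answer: 2005898361/1475000384 ≈ 1.3599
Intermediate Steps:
k(a) = -55808 + 512*a (k(a) = 512*(-109 + a) = -55808 + 512*a)
X = -161167 (X = -58058 - 103109 = -161167)
184464/k(-177) - 422202/X = 184464/(-55808 + 512*(-177)) - 422202/(-161167) = 184464/(-55808 - 90624) - 422202*(-1/161167) = 184464/(-146432) + 422202/161167 = 184464*(-1/146432) + 422202/161167 = -11529/9152 + 422202/161167 = 2005898361/1475000384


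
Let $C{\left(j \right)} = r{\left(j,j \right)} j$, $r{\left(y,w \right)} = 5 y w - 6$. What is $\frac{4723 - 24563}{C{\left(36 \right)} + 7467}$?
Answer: $- \frac{19840}{240531} \approx -0.082484$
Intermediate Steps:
$r{\left(y,w \right)} = -6 + 5 w y$ ($r{\left(y,w \right)} = 5 w y - 6 = -6 + 5 w y$)
$C{\left(j \right)} = j \left(-6 + 5 j^{2}\right)$ ($C{\left(j \right)} = \left(-6 + 5 j j\right) j = \left(-6 + 5 j^{2}\right) j = j \left(-6 + 5 j^{2}\right)$)
$\frac{4723 - 24563}{C{\left(36 \right)} + 7467} = \frac{4723 - 24563}{36 \left(-6 + 5 \cdot 36^{2}\right) + 7467} = - \frac{19840}{36 \left(-6 + 5 \cdot 1296\right) + 7467} = - \frac{19840}{36 \left(-6 + 6480\right) + 7467} = - \frac{19840}{36 \cdot 6474 + 7467} = - \frac{19840}{233064 + 7467} = - \frac{19840}{240531}$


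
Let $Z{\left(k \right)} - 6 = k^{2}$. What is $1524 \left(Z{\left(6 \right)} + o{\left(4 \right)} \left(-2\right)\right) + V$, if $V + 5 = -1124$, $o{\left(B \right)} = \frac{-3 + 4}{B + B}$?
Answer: $62498$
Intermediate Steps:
$o{\left(B \right)} = \frac{1}{2 B}$ ($o{\left(B \right)} = 1 \frac{1}{2 B} = \frac{1}{2 B}$)
$Z{\left(k \right)} = 6 + k^{2}$
$V = -1129$ ($V = -5 - 1124 = -1129$)
$1524 \left(Z{\left(6 \right)} + o{\left(4 \right)} \left(-2\right)\right) + V = 1524 \left(\left(6 + 6^{2}\right) + \frac{1}{2 \cdot 4} \left(-2\right)\right) - 1129 = 1524 \left(\left(6 + 36\right) + \frac{1}{2} \cdot \frac{1}{4} \left(-2\right)\right) - 1129 = 1524 \left(42 + \frac{1}{8} \left(-2\right)\right) - 1129 = 1524 \left(42 - \frac{1}{4}\right) - 1129 = 1524 \cdot \frac{167}{4} - 1129 = 63627 - 1129 = 62498$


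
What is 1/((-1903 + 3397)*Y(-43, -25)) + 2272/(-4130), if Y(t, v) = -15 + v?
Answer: -2715577/4936176 ≈ -0.55014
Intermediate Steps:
1/((-1903 + 3397)*Y(-43, -25)) + 2272/(-4130) = 1/((-1903 + 3397)*(-15 - 25)) + 2272/(-4130) = 1/(1494*(-40)) + 2272*(-1/4130) = (1/1494)*(-1/40) - 1136/2065 = -1/59760 - 1136/2065 = -2715577/4936176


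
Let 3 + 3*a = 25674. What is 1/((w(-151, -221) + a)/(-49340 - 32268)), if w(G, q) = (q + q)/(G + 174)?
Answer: -1876984/196369 ≈ -9.5585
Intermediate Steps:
w(G, q) = 2*q/(174 + G) (w(G, q) = (2*q)/(174 + G) = 2*q/(174 + G))
a = 8557 (a = -1 + (1/3)*25674 = -1 + 8558 = 8557)
1/((w(-151, -221) + a)/(-49340 - 32268)) = 1/((2*(-221)/(174 - 151) + 8557)/(-49340 - 32268)) = 1/((2*(-221)/23 + 8557)/(-81608)) = 1/((2*(-221)*(1/23) + 8557)*(-1/81608)) = 1/((-442/23 + 8557)*(-1/81608)) = 1/((196369/23)*(-1/81608)) = 1/(-196369/1876984) = -1876984/196369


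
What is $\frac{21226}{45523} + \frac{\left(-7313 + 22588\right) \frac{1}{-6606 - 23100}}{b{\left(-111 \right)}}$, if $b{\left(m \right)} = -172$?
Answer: $\frac{109148167457}{232596672936} \approx 0.46926$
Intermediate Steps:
$\frac{21226}{45523} + \frac{\left(-7313 + 22588\right) \frac{1}{-6606 - 23100}}{b{\left(-111 \right)}} = \frac{21226}{45523} + \frac{\left(-7313 + 22588\right) \frac{1}{-6606 - 23100}}{-172} = 21226 \cdot \frac{1}{45523} + \frac{15275}{-29706} \left(- \frac{1}{172}\right) = \frac{21226}{45523} + 15275 \left(- \frac{1}{29706}\right) \left(- \frac{1}{172}\right) = \frac{21226}{45523} - - \frac{15275}{5109432} = \frac{21226}{45523} + \frac{15275}{5109432} = \frac{109148167457}{232596672936}$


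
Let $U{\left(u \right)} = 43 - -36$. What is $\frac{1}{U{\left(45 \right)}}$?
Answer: $\frac{1}{79} \approx 0.012658$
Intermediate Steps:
$U{\left(u \right)} = 79$ ($U{\left(u \right)} = 43 + 36 = 79$)
$\frac{1}{U{\left(45 \right)}} = \frac{1}{79}$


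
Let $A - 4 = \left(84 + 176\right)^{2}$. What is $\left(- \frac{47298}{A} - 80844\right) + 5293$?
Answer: $- \frac{2553798551}{33802} \approx -75552.0$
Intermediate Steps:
$A = 67604$ ($A = 4 + \left(84 + 176\right)^{2} = 4 + 260^{2} = 4 + 67600 = 67604$)
$\left(- \frac{47298}{A} - 80844\right) + 5293 = \left(- \frac{47298}{67604} - 80844\right) + 5293 = \left(\left(-47298\right) \frac{1}{67604} - 80844\right) + 5293 = \left(- \frac{23649}{33802} - 80844\right) + 5293 = - \frac{2732712537}{33802} + 5293 = - \frac{2553798551}{33802}$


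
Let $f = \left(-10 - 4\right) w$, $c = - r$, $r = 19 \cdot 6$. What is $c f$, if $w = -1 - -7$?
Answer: $9576$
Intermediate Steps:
$w = 6$ ($w = -1 + 7 = 6$)
$r = 114$
$c = -114$ ($c = \left(-1\right) 114 = -114$)
$f = -84$ ($f = \left(-10 - 4\right) 6 = \left(-14\right) 6 = -84$)
$c f = \left(-114\right) \left(-84\right) = 9576$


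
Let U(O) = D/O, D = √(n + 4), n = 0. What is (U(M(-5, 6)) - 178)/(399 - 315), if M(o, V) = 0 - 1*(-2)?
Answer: -59/28 ≈ -2.1071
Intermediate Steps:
M(o, V) = 2 (M(o, V) = 0 + 2 = 2)
D = 2 (D = √(0 + 4) = √4 = 2)
U(O) = 2/O
(U(M(-5, 6)) - 178)/(399 - 315) = (2/2 - 178)/(399 - 315) = (2*(½) - 178)/84 = (1 - 178)*(1/84) = -177*1/84 = -59/28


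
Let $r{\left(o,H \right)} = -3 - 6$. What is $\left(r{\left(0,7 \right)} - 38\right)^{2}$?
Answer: $2209$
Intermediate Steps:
$r{\left(o,H \right)} = -9$ ($r{\left(o,H \right)} = -3 - 6 = -9$)
$\left(r{\left(0,7 \right)} - 38\right)^{2} = \left(-9 - 38\right)^{2} = \left(-47\right)^{2} = 2209$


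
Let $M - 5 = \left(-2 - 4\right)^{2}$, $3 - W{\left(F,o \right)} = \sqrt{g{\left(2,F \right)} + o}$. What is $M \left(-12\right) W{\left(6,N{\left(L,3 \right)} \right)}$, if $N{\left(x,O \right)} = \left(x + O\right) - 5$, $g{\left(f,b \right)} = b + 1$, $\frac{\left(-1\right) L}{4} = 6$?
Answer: $-1476 + 492 i \sqrt{19} \approx -1476.0 + 2144.6 i$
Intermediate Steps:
$L = -24$ ($L = \left(-4\right) 6 = -24$)
$g{\left(f,b \right)} = 1 + b$
$N{\left(x,O \right)} = -5 + O + x$ ($N{\left(x,O \right)} = \left(O + x\right) - 5 = -5 + O + x$)
$W{\left(F,o \right)} = 3 - \sqrt{1 + F + o}$ ($W{\left(F,o \right)} = 3 - \sqrt{\left(1 + F\right) + o} = 3 - \sqrt{1 + F + o}$)
$M = 41$ ($M = 5 + \left(-2 - 4\right)^{2} = 5 + \left(-6\right)^{2} = 5 + 36 = 41$)
$M \left(-12\right) W{\left(6,N{\left(L,3 \right)} \right)} = 41 \left(-12\right) \left(3 - \sqrt{1 + 6 - 26}\right) = - 492 \left(3 - \sqrt{1 + 6 - 26}\right) = - 492 \left(3 - \sqrt{-19}\right) = - 492 \left(3 - i \sqrt{19}\right) = -1476 + 492 i \sqrt{19}$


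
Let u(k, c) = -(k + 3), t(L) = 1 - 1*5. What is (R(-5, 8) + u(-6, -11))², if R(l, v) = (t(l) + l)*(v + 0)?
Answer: 4761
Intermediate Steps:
t(L) = -4 (t(L) = 1 - 5 = -4)
u(k, c) = -3 - k (u(k, c) = -(3 + k) = -3 - k)
R(l, v) = v*(-4 + l) (R(l, v) = (-4 + l)*(v + 0) = (-4 + l)*v = v*(-4 + l))
(R(-5, 8) + u(-6, -11))² = (8*(-4 - 5) + (-3 - 1*(-6)))² = (8*(-9) + (-3 + 6))² = (-72 + 3)² = (-69)² = 4761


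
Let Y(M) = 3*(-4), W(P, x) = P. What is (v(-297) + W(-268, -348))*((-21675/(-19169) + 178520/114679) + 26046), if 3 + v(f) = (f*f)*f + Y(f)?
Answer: -1500179540827965233356/2198281751 ≈ -6.8243e+11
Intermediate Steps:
Y(M) = -12
v(f) = -15 + f³ (v(f) = -3 + ((f*f)*f - 12) = -3 + (f²*f - 12) = -3 + (f³ - 12) = -3 + (-12 + f³) = -15 + f³)
(v(-297) + W(-268, -348))*((-21675/(-19169) + 178520/114679) + 26046) = ((-15 + (-297)³) - 268)*((-21675/(-19169) + 178520/114679) + 26046) = ((-15 - 26198073) - 268)*((-21675*(-1/19169) + 178520*(1/114679)) + 26046) = (-26198088 - 268)*((21675/19169 + 178520/114679) + 26046) = -26198356*(5907717205/2198281751 + 26046) = -26198356*57262354203751/2198281751 = -1500179540827965233356/2198281751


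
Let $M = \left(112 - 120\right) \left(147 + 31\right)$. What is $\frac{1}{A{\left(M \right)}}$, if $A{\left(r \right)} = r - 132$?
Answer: $- \frac{1}{1556} \approx -0.00064267$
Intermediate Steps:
$M = -1424$ ($M = \left(-8\right) 178 = -1424$)
$A{\left(r \right)} = -132 + r$ ($A{\left(r \right)} = r - 132 = -132 + r$)
$\frac{1}{A{\left(M \right)}} = \frac{1}{-132 - 1424} = \frac{1}{-1556} = - \frac{1}{1556}$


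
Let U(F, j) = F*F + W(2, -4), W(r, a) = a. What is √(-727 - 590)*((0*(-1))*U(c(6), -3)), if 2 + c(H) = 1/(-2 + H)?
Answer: 0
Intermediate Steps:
c(H) = -2 + 1/(-2 + H)
U(F, j) = -4 + F² (U(F, j) = F*F - 4 = F² - 4 = -4 + F²)
√(-727 - 590)*((0*(-1))*U(c(6), -3)) = √(-727 - 590)*((0*(-1))*(-4 + ((5 - 2*6)/(-2 + 6))²)) = √(-1317)*(0*(-4 + ((5 - 12)/4)²)) = (I*√1317)*(0*(-4 + ((¼)*(-7))²)) = (I*√1317)*(0*(-4 + (-7/4)²)) = (I*√1317)*(0*(-4 + 49/16)) = (I*√1317)*(0*(-15/16)) = (I*√1317)*0 = 0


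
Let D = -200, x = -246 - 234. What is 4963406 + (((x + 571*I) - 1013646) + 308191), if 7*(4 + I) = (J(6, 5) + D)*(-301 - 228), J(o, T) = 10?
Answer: 87177519/7 ≈ 1.2454e+7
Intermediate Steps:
x = -480
I = 100482/7 (I = -4 + ((10 - 200)*(-301 - 228))/7 = -4 + (-190*(-529))/7 = -4 + (⅐)*100510 = -4 + 100510/7 = 100482/7 ≈ 14355.)
4963406 + (((x + 571*I) - 1013646) + 308191) = 4963406 + (((-480 + 571*(100482/7)) - 1013646) + 308191) = 4963406 + (((-480 + 57375222/7) - 1013646) + 308191) = 4963406 + ((57371862/7 - 1013646) + 308191) = 4963406 + (50276340/7 + 308191) = 4963406 + 52433677/7 = 87177519/7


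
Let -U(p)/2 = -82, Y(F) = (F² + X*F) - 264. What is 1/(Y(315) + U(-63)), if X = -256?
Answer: 1/18485 ≈ 5.4098e-5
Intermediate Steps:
Y(F) = -264 + F² - 256*F (Y(F) = (F² - 256*F) - 264 = -264 + F² - 256*F)
U(p) = 164 (U(p) = -2*(-82) = 164)
1/(Y(315) + U(-63)) = 1/((-264 + 315² - 256*315) + 164) = 1/((-264 + 99225 - 80640) + 164) = 1/(18321 + 164) = 1/18485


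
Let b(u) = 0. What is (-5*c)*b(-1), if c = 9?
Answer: 0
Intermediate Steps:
(-5*c)*b(-1) = -5*9*0 = -45*0 = 0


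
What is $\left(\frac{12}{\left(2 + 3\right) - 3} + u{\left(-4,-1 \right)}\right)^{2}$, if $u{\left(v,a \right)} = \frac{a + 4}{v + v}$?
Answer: $\frac{2025}{64} \approx 31.641$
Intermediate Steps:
$u{\left(v,a \right)} = \frac{4 + a}{2 v}$
$\left(\frac{12}{\left(2 + 3\right) - 3} + u{\left(-4,-1 \right)}\right)^{2} = \left(\frac{12}{\left(2 + 3\right) - 3} + \frac{4 - 1}{2 \left(-4\right)}\right)^{2} = \left(\frac{12}{5 - 3} + \frac{1}{2} \left(- \frac{1}{4}\right) 3\right)^{2} = \left(\frac{12}{2} - \frac{3}{8}\right)^{2} = \left(12 \cdot \frac{1}{2} - \frac{3}{8}\right)^{2} = \left(6 - \frac{3}{8}\right)^{2} = \left(\frac{45}{8}\right)^{2} = \frac{2025}{64}$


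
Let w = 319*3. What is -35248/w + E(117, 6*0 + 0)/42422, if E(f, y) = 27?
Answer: -1495264817/40597854 ≈ -36.831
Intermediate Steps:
w = 957
-35248/w + E(117, 6*0 + 0)/42422 = -35248/957 + 27/42422 = -1495264817/40597854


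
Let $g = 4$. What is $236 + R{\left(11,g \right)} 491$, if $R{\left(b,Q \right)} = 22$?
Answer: $11038$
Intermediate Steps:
$236 + R{\left(11,g \right)} 491 = 236 + 22 \cdot 491 = 236 + 10802 = 11038$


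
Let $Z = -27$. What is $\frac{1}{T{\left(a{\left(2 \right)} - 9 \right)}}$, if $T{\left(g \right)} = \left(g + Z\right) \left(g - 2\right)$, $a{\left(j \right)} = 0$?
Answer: $\frac{1}{396} \approx 0.0025253$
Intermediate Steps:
$T{\left(g \right)} = \left(-27 + g\right) \left(-2 + g\right)$ ($T{\left(g \right)} = \left(g - 27\right) \left(g - 2\right) = \left(-27 + g\right) \left(-2 + g\right)$)
$\frac{1}{T{\left(a{\left(2 \right)} - 9 \right)}} = \frac{1}{54 + \left(0 - 9\right)^{2} - 29 \left(0 - 9\right)} = \frac{1}{54 + \left(-9\right)^{2} - -261} = \frac{1}{54 + 81 + 261} = \frac{1}{396}$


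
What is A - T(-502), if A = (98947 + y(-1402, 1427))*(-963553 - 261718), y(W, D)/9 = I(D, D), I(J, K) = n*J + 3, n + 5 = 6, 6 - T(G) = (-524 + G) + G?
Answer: -137006128941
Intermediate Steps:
T(G) = 530 - 2*G (T(G) = 6 - ((-524 + G) + G) = 6 - (-524 + 2*G) = 6 + (524 - 2*G) = 530 - 2*G)
n = 1 (n = -5 + 6 = 1)
I(J, K) = 3 + J (I(J, K) = 1*J + 3 = J + 3 = 3 + J)
y(W, D) = 27 + 9*D (y(W, D) = 9*(3 + D) = 27 + 9*D)
A = -137006127407 (A = (98947 + (27 + 9*1427))*(-963553 - 261718) = (98947 + (27 + 12843))*(-1225271) = (98947 + 12870)*(-1225271) = 111817*(-1225271) = -137006127407)
A - T(-502) = -137006127407 - (530 - 2*(-502)) = -137006127407 - (530 + 1004) = -137006127407 - 1*1534 = -137006127407 - 1534 = -137006128941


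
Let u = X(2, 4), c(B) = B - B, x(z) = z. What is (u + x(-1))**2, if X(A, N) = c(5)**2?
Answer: 1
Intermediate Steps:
c(B) = 0
X(A, N) = 0 (X(A, N) = 0**2 = 0)
u = 0
(u + x(-1))**2 = (0 - 1)**2 = (-1)**2 = 1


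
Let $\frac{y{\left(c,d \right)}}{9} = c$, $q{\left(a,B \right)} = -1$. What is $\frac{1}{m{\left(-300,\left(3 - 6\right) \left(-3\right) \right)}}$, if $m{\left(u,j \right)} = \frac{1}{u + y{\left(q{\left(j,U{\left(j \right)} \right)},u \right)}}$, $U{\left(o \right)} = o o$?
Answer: $-309$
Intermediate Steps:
$U{\left(o \right)} = o^{2}$
$y{\left(c,d \right)} = 9 c$
$m{\left(u,j \right)} = \frac{1}{-9 + u}$ ($m{\left(u,j \right)} = \frac{1}{u + 9 \left(-1\right)} = \frac{1}{u - 9} = \frac{1}{-9 + u}$)
$\frac{1}{m{\left(-300,\left(3 - 6\right) \left(-3\right) \right)}} = \frac{1}{\frac{1}{-9 - 300}} = \frac{1}{\frac{1}{-309}} = \frac{1}{- \frac{1}{309}} = -309$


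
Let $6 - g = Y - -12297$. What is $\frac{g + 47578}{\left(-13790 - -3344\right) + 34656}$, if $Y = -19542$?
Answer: $\frac{54829}{24210} \approx 2.2647$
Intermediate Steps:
$g = 7251$ ($g = 6 - \left(-19542 - -12297\right) = 6 - \left(-19542 + 12297\right) = 6 - -7245 = 6 + 7245 = 7251$)
$\frac{g + 47578}{\left(-13790 - -3344\right) + 34656} = \frac{7251 + 47578}{\left(-13790 - -3344\right) + 34656} = \frac{54829}{\left(-13790 + 3344\right) + 34656} = \frac{54829}{-10446 + 34656} = \frac{54829}{24210}$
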